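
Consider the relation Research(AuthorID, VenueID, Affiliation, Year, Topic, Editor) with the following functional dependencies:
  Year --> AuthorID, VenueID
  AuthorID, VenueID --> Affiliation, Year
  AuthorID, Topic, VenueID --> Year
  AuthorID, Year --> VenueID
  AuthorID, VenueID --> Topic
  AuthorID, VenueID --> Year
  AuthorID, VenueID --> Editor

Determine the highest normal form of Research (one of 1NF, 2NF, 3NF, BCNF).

BCNF

Candidate keys: {AuthorID, VenueID}, {Year}. Prime attributes: {AuthorID, VenueID, Year}.
Each dependency's left side is a superkey — BCNF holds.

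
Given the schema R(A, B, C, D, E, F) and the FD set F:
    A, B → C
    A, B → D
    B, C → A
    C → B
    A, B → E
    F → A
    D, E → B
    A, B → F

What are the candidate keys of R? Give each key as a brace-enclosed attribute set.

{C}⁺ = {A, B, C, D, E, F}, which is every attribute, so {C} is a candidate key.
{A, B}⁺ = {A, B, C, D, E, F}, which is every attribute, so {A, B} is a candidate key.
{B, F}⁺ = {A, B, C, D, E, F}, which is every attribute, so {B, F} is a candidate key.
{A, D, E}⁺ = {A, B, C, D, E, F}, which is every attribute, so {A, D, E} is a candidate key.
{D, E, F}⁺ = {A, B, C, D, E, F}, which is every attribute, so {D, E, F} is a candidate key.
No proper subset of any of these is a key, and no other minimal superkey exists.

{A, B}, {A, D, E}, {B, F}, {C}, {D, E, F}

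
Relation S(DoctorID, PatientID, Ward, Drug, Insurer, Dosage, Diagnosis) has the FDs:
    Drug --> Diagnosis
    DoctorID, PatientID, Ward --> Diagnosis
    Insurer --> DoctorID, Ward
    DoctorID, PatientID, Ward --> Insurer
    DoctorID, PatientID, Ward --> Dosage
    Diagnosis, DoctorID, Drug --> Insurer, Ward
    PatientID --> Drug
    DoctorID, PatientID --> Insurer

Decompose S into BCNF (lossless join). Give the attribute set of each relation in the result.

{Diagnosis, Drug}; {DoctorID, Insurer, Ward}; {Dosage, Insurer, PatientID}; {Drug, PatientID}

Candidate keys of the original relation: {DoctorID, PatientID}, {Insurer, PatientID}.
{Diagnosis, DoctorID, Dosage, Drug, Insurer, PatientID, Ward}: {Drug} determines {Diagnosis, Drug} here but is not a superkey — split on Drug --> Diagnosis, giving {Diagnosis, Drug} and {DoctorID, Dosage, Drug, Insurer, PatientID, Ward}.
{Diagnosis, Drug}: every determinant is a superkey — BCNF.
{DoctorID, Dosage, Drug, Insurer, PatientID, Ward}: {Insurer} determines {DoctorID, Insurer, Ward} here but is not a superkey — split on Insurer --> DoctorID, Ward, giving {DoctorID, Insurer, Ward} and {Dosage, Drug, Insurer, PatientID}.
{DoctorID, Insurer, Ward}: every determinant is a superkey — BCNF.
{Dosage, Drug, Insurer, PatientID}: {PatientID} determines {Drug, PatientID} here but is not a superkey — split on PatientID --> Drug, giving {Drug, PatientID} and {Dosage, Insurer, PatientID}.
{Drug, PatientID}: every determinant is a superkey — BCNF.
{Dosage, Insurer, PatientID}: every determinant is a superkey — BCNF.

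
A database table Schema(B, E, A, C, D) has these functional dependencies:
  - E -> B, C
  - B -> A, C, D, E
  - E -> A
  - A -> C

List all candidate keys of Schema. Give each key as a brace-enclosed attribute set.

{B}⁺ = {A, B, C, D, E} — all of the relation — so {B} is a candidate key.
{E}⁺ = {A, B, C, D, E} — all of the relation — so {E} is a candidate key.
These are minimal and exhaustive — every other superkey contains one of them.

{B}, {E}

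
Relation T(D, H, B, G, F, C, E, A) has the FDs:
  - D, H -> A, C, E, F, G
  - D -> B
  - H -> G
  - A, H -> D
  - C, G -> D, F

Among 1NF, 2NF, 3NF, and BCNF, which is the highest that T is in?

1NF

Candidate keys: {A, H}, {C, H}, {D, H}. Prime attributes: {A, C, D, H}.
D -> B breaks BCNF: {D}⁺ = {B, D}, so {D} is not a superkey.
D -> B determines the non-prime attribute {B} from a non-superkey — 3NF is violated.
Since {H} ⊂ {A, H} and {H}⁺ ⊇ {G} with {G} non-prime, there is a partial dependency; 2NF fails.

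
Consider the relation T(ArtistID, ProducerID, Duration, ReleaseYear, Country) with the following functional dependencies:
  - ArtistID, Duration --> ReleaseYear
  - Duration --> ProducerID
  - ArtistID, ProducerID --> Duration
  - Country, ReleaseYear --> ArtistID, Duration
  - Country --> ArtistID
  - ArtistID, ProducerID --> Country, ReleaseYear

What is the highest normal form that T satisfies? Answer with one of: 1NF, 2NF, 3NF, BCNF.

Candidate keys: {ArtistID, Duration}, {ArtistID, ProducerID}, {Country, Duration}, {Country, ProducerID}, {Country, ReleaseYear}. Prime attributes: {ArtistID, Country, Duration, ProducerID, ReleaseYear}.
Duration --> ProducerID: {Duration}⁺ = {Duration, ProducerID}, which is not all of the attributes, so the left side is not a superkey — BCNF is violated.
But every attribute on its right side ({ProducerID}) is prime, and the same holds for every other non-superkey FD, so 3NF still holds.

3NF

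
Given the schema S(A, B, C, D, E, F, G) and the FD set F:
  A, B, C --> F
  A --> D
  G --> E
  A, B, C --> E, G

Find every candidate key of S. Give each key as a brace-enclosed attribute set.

{A, B, C}

No FD produces {A, B, C}, so they must be in every candidate key.
{A, B, C}⁺ = {A, B, C, D, E, F, G} — all of the relation — so {A, B, C} is a candidate key.
Every other attribute set either contains this one or has a smaller closure.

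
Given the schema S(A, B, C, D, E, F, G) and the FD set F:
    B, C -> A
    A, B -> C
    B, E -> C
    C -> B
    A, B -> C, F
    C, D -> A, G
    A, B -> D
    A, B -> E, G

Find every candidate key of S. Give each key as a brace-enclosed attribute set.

{A, B}, {B, E}, {C}

{C}⁺ = {A, B, C, D, E, F, G} — all of the relation — so {C} is a candidate key.
{A, B}⁺ = {A, B, C, D, E, F, G} — all of the relation — so {A, B} is a candidate key.
{B, E}⁺ = {A, B, C, D, E, F, G} — all of the relation — so {B, E} is a candidate key.
These are minimal and exhaustive — every other superkey contains one of them.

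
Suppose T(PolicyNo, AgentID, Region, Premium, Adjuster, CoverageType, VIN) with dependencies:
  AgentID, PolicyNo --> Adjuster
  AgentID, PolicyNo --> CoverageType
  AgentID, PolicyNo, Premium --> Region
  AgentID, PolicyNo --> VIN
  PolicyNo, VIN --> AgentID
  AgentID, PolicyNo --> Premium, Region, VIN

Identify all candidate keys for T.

{AgentID, PolicyNo}, {PolicyNo, VIN}

{PolicyNo} never appears on the right of any FD, so every key must include it.
{AgentID, PolicyNo} is a candidate key since {AgentID, PolicyNo}⁺ = {Adjuster, AgentID, CoverageType, PolicyNo, Premium, Region, VIN} covers every attribute.
{PolicyNo, VIN} is a candidate key since {PolicyNo, VIN}⁺ = {Adjuster, AgentID, CoverageType, PolicyNo, Premium, Region, VIN} covers every attribute.
No proper subset of any of these is a key, and no other minimal superkey exists.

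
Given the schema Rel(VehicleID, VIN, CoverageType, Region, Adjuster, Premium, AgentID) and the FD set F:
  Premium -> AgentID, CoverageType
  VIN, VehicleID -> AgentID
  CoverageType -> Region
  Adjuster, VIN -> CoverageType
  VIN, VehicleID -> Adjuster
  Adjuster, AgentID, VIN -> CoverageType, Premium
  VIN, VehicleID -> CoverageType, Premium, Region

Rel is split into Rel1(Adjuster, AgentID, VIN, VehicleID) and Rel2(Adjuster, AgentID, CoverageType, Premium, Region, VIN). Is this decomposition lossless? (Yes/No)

Yes

The shared attributes are {Adjuster, AgentID, VIN} and {Adjuster, AgentID, VIN}⁺ = {Adjuster, AgentID, CoverageType, Premium, Region, VIN}.
Rel2 is contained in that closure, so Rel1 ∩ Rel2 -> Rel2 holds and the join is lossless.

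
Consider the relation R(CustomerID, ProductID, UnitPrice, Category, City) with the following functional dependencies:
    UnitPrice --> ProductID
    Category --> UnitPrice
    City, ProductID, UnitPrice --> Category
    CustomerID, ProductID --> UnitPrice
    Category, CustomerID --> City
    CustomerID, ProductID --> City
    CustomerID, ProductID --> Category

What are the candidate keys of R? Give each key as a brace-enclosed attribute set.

{Category, CustomerID}, {CustomerID, ProductID}, {CustomerID, UnitPrice}

No FD produces {CustomerID}, so it must be in every candidate key.
{Category, CustomerID}⁺ = {Category, City, CustomerID, ProductID, UnitPrice} — all of the relation — so {Category, CustomerID} is a candidate key.
{CustomerID, ProductID}⁺ = {Category, City, CustomerID, ProductID, UnitPrice} — all of the relation — so {CustomerID, ProductID} is a candidate key.
{CustomerID, UnitPrice}⁺ = {Category, City, CustomerID, ProductID, UnitPrice} — all of the relation — so {CustomerID, UnitPrice} is a candidate key.
No proper subset of any of these is a key, and no other minimal superkey exists.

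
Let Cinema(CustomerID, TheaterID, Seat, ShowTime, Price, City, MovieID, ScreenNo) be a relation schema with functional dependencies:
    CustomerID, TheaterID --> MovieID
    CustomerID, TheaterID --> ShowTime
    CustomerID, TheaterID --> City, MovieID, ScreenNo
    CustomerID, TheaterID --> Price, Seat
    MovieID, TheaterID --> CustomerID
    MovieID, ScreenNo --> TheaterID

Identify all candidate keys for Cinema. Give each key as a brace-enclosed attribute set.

{CustomerID, TheaterID}, {MovieID, ScreenNo}, {MovieID, TheaterID}

Closure of {CustomerID, TheaterID} is {City, CustomerID, MovieID, Price, ScreenNo, Seat, ShowTime, TheaterID}, the whole schema; {CustomerID, TheaterID} is a candidate key.
Closure of {MovieID, ScreenNo} is {City, CustomerID, MovieID, Price, ScreenNo, Seat, ShowTime, TheaterID}, the whole schema; {MovieID, ScreenNo} is a candidate key.
Closure of {MovieID, TheaterID} is {City, CustomerID, MovieID, Price, ScreenNo, Seat, ShowTime, TheaterID}, the whole schema; {MovieID, TheaterID} is a candidate key.
These are minimal and exhaustive — every other superkey contains one of them.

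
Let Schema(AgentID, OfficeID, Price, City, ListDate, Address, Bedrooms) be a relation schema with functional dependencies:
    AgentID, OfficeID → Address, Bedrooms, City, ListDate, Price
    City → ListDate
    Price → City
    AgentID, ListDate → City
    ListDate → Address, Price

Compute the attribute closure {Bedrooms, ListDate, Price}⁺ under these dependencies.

{Address, Bedrooms, City, ListDate, Price}

Start with {Bedrooms, ListDate, Price}.
Price → City applies; add {City} → now {Bedrooms, City, ListDate, Price}.
ListDate → Address, Price applies; add {Address} → now {Address, Bedrooms, City, ListDate, Price}.
No further FD applies.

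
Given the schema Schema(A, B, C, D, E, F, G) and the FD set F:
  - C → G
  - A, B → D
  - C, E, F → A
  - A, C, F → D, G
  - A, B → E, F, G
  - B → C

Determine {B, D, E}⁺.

Start with {B, D, E}.
B → C applies; add {C} → now {B, C, D, E}.
C → G applies; add {G} → now {B, C, D, E, G}.
No further FD applies.

{B, C, D, E, G}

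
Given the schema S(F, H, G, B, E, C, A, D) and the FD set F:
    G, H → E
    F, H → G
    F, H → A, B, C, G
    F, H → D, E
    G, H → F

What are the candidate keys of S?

{F, H}, {G, H}

{H} never appears on the right of any FD, so every key must include it.
{F, H}⁺ = {A, B, C, D, E, F, G, H}, which is every attribute, so {F, H} is a candidate key.
{G, H}⁺ = {A, B, C, D, E, F, G, H}, which is every attribute, so {G, H} is a candidate key.
Any other superkey properly contains one of these, so there are no further candidate keys.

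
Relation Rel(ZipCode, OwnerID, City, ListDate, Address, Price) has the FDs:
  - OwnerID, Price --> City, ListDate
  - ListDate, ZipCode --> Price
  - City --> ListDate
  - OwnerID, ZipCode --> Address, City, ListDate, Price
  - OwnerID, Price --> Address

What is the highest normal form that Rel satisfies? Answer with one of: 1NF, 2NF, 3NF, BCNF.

Candidate key: {OwnerID, ZipCode}. Prime attributes: {OwnerID, ZipCode}.
OwnerID, Price --> City, ListDate: {OwnerID, Price}⁺ = {Address, City, ListDate, OwnerID, Price}, which is not all of the attributes, so the left side is not a superkey — BCNF is violated.
OwnerID, Price --> City, ListDate determines the non-prime attributes {City, ListDate} from a non-superkey — 3NF is violated.
Checking every proper subset of each key, none determines a non-prime attribute — 2NF is satisfied.

2NF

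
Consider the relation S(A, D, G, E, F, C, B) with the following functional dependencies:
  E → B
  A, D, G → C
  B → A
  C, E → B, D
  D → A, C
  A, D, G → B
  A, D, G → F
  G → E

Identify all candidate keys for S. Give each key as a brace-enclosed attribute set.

{C, G}, {D, G}

No FD produces {G}, so it must be in every candidate key.
{C, G}⁺ = {A, B, C, D, E, F, G}, which is every attribute, so {C, G} is a candidate key.
{D, G}⁺ = {A, B, C, D, E, F, G}, which is every attribute, so {D, G} is a candidate key.
No proper subset of any of these is a key, and no other minimal superkey exists.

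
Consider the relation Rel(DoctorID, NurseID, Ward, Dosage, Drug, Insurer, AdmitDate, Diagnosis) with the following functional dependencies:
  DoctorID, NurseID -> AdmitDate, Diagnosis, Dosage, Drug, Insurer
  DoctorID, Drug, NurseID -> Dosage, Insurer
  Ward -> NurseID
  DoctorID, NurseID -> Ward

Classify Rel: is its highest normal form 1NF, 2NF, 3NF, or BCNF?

Candidate keys: {DoctorID, NurseID}, {DoctorID, Ward}. Prime attributes: {DoctorID, NurseID, Ward}.
Ward -> NurseID breaks BCNF: {Ward}⁺ = {NurseID, Ward}, so {Ward} is not a superkey.
Its right-hand attributes {NurseID} are all prime, as are those of every other non-superkey FD — the relation is in 3NF.

3NF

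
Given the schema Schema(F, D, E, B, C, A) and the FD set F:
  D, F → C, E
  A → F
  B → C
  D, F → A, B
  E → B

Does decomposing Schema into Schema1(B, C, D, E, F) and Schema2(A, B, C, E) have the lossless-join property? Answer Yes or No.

No

Schema1 ∩ Schema2 = {B, C, E}; its closure under F is {B, C, E}.
Neither Schema1 nor Schema2 is contained in that closure, so the decomposition is lossy.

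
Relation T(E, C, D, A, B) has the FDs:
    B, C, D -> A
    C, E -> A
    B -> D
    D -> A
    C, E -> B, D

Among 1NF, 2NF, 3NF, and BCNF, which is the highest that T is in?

Candidate key: {C, E}. Prime attributes: {C, E}.
B, C, D -> A breaks BCNF: {B, C, D}⁺ = {A, B, C, D}, so {B, C, D} is not a superkey.
Because {A} is non-prime and the left side of B, C, D -> A is not a superkey, the relation is not in 3NF.
Checking every proper subset of each key, none determines a non-prime attribute — 2NF is satisfied.

2NF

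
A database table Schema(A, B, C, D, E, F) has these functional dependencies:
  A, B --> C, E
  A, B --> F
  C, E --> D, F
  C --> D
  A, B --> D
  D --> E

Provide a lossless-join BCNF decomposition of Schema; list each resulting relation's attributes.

{A, B, C}; {C, D, F}; {C, E}; {D, E}

Candidate key of the original relation: {A, B}.
In {A, B, C, D, E, F}, {C, E} is not a superkey ({C, E}⁺ restricted to this set is {C, D, E, F}), so split on C, E --> D, F into {C, D, E, F} and {A, B, C, E}.
In {C, D, E, F}, {D} is not a superkey ({D}⁺ restricted to this set is {D, E}), so split on D --> E into {D, E} and {C, D, F}.
{D, E}: every determinant is a superkey — BCNF.
{C, D, F}: every determinant is a superkey — BCNF.
In {A, B, C, E}, {C} is not a superkey ({C}⁺ restricted to this set is {C, E}), so split on C --> E into {C, E} and {A, B, C}.
{C, E}: every determinant is a superkey — BCNF.
{A, B, C}: every determinant is a superkey — BCNF.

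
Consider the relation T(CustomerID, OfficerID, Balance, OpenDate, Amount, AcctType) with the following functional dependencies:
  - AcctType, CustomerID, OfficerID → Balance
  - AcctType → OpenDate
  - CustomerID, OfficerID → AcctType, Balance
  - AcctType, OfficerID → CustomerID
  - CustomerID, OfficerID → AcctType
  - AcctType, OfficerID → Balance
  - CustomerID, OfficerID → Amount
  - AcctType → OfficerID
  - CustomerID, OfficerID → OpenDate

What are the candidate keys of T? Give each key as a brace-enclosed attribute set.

{AcctType}, {CustomerID, OfficerID}

{AcctType}⁺ = {AcctType, Amount, Balance, CustomerID, OfficerID, OpenDate}, which is every attribute, so {AcctType} is a candidate key.
{CustomerID, OfficerID}⁺ = {AcctType, Amount, Balance, CustomerID, OfficerID, OpenDate}, which is every attribute, so {CustomerID, OfficerID} is a candidate key.
No proper subset of any of these is a key, and no other minimal superkey exists.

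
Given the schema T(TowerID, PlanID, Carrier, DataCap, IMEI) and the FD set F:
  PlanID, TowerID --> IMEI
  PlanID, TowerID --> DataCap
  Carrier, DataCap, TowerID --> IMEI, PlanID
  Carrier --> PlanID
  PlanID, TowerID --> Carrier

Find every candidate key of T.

{TowerID} never appears on the right of any FD, so every key must include it.
{Carrier, TowerID}⁺ = {Carrier, DataCap, IMEI, PlanID, TowerID}, which is every attribute, so {Carrier, TowerID} is a candidate key.
{PlanID, TowerID}⁺ = {Carrier, DataCap, IMEI, PlanID, TowerID}, which is every attribute, so {PlanID, TowerID} is a candidate key.
These are minimal and exhaustive — every other superkey contains one of them.

{Carrier, TowerID}, {PlanID, TowerID}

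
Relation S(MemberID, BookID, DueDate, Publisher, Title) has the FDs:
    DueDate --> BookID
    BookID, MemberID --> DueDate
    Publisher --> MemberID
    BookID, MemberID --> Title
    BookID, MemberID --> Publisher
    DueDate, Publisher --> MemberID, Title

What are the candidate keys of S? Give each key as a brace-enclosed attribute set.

{BookID, MemberID}, {BookID, Publisher}, {DueDate, MemberID}, {DueDate, Publisher}

{BookID, MemberID}⁺ = {BookID, DueDate, MemberID, Publisher, Title}, which is every attribute, so {BookID, MemberID} is a candidate key.
{BookID, Publisher}⁺ = {BookID, DueDate, MemberID, Publisher, Title}, which is every attribute, so {BookID, Publisher} is a candidate key.
{DueDate, MemberID}⁺ = {BookID, DueDate, MemberID, Publisher, Title}, which is every attribute, so {DueDate, MemberID} is a candidate key.
{DueDate, Publisher}⁺ = {BookID, DueDate, MemberID, Publisher, Title}, which is every attribute, so {DueDate, Publisher} is a candidate key.
No proper subset of any of these is a key, and no other minimal superkey exists.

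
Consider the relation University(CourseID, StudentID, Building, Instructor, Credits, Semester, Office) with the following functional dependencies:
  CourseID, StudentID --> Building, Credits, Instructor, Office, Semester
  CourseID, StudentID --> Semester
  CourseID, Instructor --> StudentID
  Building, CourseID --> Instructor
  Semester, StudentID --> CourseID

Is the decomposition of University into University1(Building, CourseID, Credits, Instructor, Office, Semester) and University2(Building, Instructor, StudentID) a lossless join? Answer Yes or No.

No

University1 ∩ University2 = {Building, Instructor}; its closure under F is {Building, Instructor}.
The closure covers neither University1 nor University2 entirely; the join is not lossless.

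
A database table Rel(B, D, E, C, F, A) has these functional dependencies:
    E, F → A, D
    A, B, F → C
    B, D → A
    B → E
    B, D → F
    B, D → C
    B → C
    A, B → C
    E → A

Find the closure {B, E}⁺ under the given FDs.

{A, B, C, E}

Start with {B, E}.
B → C applies; add {C} → now {B, C, E}.
E → A applies; add {A} → now {A, B, C, E}.
No further FD applies.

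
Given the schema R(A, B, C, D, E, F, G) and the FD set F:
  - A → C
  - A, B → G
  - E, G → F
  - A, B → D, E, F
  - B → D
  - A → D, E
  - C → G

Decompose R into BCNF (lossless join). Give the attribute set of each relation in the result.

{A, B}; {A, C, D, E}; {C, G}; {E, F, G}

Candidate key of the original relation: {A, B}.
In {A, B, C, D, E, F, G}, {A} is not a superkey ({A}⁺ restricted to this set is {A, C, D, E, F, G}), so split on A → C, D, E, F, G into {A, C, D, E, F, G} and {A, B}.
In {A, C, D, E, F, G}, {E, G} is not a superkey ({E, G}⁺ restricted to this set is {E, F, G}), so split on E, G → F into {E, F, G} and {A, C, D, E, G}.
{E, F, G}: every determinant is a superkey — BCNF.
In {A, C, D, E, G}, {C} is not a superkey ({C}⁺ restricted to this set is {C, G}), so split on C → G into {C, G} and {A, C, D, E}.
{C, G}: every determinant is a superkey — BCNF.
{A, C, D, E}: every determinant is a superkey — BCNF.
{A, B}: every determinant is a superkey — BCNF.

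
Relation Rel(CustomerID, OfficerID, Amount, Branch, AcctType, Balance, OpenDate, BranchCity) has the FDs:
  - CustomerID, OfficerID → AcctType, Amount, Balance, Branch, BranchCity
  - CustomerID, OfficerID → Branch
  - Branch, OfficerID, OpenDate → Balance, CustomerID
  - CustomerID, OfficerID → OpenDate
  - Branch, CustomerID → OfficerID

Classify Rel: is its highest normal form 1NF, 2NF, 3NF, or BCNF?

BCNF

Candidate keys: {Branch, CustomerID}, {Branch, OfficerID, OpenDate}, {CustomerID, OfficerID}. Prime attributes: {Branch, CustomerID, OfficerID, OpenDate}.
Every FD has a superkey on the left, so the relation is in BCNF.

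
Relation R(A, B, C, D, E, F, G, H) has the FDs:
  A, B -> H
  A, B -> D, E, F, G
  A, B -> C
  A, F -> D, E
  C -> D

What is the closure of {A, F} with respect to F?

{A, D, E, F}

Start with {A, F}.
A, F -> D, E applies; add {D, E} → now {A, D, E, F}.
No further FD applies.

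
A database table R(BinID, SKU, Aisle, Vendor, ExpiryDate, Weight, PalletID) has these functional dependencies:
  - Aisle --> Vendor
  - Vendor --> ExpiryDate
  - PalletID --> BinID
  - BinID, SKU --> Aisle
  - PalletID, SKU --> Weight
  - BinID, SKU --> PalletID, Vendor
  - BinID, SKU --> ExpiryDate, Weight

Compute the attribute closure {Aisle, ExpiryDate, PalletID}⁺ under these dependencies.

{Aisle, BinID, ExpiryDate, PalletID, Vendor}

Start with {Aisle, ExpiryDate, PalletID}.
Aisle --> Vendor applies; add {Vendor} → now {Aisle, ExpiryDate, PalletID, Vendor}.
PalletID --> BinID applies; add {BinID} → now {Aisle, BinID, ExpiryDate, PalletID, Vendor}.
No further FD applies.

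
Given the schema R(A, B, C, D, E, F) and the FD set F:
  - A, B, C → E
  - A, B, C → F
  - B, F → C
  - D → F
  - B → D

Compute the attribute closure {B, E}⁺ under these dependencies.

Start with {B, E}.
B → D applies; add {D} → now {B, D, E}.
D → F applies; add {F} → now {B, D, E, F}.
B, F → C applies; add {C} → now {B, C, D, E, F}.
No further FD applies.

{B, C, D, E, F}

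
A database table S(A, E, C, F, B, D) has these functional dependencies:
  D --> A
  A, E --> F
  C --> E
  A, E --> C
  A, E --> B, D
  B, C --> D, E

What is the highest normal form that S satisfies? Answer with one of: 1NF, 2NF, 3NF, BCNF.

Candidate keys: {A, C}, {A, E}, {B, C}, {C, D}, {D, E}. Prime attributes: {A, B, C, D, E}.
D --> A: {D}⁺ = {A, D}, which is not all of the attributes, so the left side is not a superkey — BCNF is violated.
But every attribute on its right side ({A}) is prime, and the same holds for every other non-superkey FD, so 3NF still holds.

3NF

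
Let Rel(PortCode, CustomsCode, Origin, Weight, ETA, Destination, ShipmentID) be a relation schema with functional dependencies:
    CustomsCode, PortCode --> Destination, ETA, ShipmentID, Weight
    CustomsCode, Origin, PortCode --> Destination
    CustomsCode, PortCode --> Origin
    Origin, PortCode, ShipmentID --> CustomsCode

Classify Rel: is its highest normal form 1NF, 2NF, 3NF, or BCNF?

BCNF

Candidate keys: {CustomsCode, PortCode}, {Origin, PortCode, ShipmentID}. Prime attributes: {CustomsCode, Origin, PortCode, ShipmentID}.
The left-hand side of every FD is a superkey, so BCNF is satisfied.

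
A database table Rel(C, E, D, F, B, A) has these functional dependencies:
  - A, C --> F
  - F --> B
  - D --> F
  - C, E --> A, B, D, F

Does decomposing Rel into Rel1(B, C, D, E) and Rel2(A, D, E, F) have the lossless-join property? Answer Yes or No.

Common attributes: {D, E}; their closure is {B, D, E, F}.
The closure covers neither Rel1 nor Rel2 entirely; the join is not lossless.

No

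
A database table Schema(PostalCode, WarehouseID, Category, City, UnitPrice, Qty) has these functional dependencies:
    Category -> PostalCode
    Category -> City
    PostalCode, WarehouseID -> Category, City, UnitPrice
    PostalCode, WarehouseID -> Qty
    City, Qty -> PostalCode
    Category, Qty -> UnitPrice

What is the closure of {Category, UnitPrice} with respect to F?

Start with {Category, UnitPrice}.
Category -> PostalCode applies; add {PostalCode} → now {Category, PostalCode, UnitPrice}.
Category -> City applies; add {City} → now {Category, City, PostalCode, UnitPrice}.
No further FD applies.

{Category, City, PostalCode, UnitPrice}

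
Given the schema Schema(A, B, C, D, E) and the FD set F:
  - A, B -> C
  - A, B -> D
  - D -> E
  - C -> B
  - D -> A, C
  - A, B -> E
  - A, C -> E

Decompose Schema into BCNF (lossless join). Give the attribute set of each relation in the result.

Candidate keys of the original relation: {A, B}, {A, C}, {D}.
{A, B, C, D, E}: {C} determines {B, C} here but is not a superkey — split on C -> B, giving {B, C} and {A, C, D, E}.
{B, C} is in BCNF.
{A, C, D, E} is in BCNF.

{A, C, D, E}; {B, C}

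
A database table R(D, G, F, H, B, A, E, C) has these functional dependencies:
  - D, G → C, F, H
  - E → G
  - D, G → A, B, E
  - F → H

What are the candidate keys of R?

{D} never appears on the right of any FD, so every key must include it.
Closure of {D, E} is {A, B, C, D, E, F, G, H}, the whole schema; {D, E} is a candidate key.
Closure of {D, G} is {A, B, C, D, E, F, G, H}, the whole schema; {D, G} is a candidate key.
These are minimal and exhaustive — every other superkey contains one of them.

{D, E}, {D, G}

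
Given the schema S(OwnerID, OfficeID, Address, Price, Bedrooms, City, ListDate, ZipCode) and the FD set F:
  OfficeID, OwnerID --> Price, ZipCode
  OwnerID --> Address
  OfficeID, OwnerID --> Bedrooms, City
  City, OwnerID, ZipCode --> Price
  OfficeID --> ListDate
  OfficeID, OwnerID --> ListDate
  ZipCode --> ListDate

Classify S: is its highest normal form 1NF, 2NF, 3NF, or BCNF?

1NF

Candidate key: {OfficeID, OwnerID}. Prime attributes: {OfficeID, OwnerID}.
OwnerID --> Address: {OwnerID}⁺ = {Address, OwnerID}, which is not all of the attributes, so the left side is not a superkey — BCNF is violated.
OwnerID --> Address determines the non-prime attribute {Address} from a non-superkey — 3NF is violated.
The proper key subset {OfficeID} of {OfficeID, OwnerID} determines non-prime {ListDate}, so the relation is not even in 2NF.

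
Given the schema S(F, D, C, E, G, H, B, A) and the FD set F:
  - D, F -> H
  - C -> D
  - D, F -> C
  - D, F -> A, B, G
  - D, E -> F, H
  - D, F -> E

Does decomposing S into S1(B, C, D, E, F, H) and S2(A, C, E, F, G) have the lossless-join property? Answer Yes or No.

S1 ∩ S2 = {C, E, F}; its closure under F is {A, B, C, D, E, F, G, H}.
Since S1 ⊆ {A, B, C, D, E, F, G, H}, the intersection is a superkey of S1; the decomposition is lossless.

Yes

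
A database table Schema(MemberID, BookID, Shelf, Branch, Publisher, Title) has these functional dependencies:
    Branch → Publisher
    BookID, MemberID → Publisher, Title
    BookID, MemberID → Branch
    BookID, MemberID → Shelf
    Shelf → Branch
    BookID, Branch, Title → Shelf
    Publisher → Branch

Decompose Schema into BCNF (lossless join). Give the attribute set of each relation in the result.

{BookID, MemberID, Shelf, Title}; {Branch, Publisher}; {Branch, Shelf}

Candidate key of the original relation: {BookID, MemberID}.
{BookID, Branch, MemberID, Publisher, Shelf, Title}: {Branch} determines {Branch, Publisher} here but is not a superkey — split on Branch → Publisher, giving {Branch, Publisher} and {BookID, Branch, MemberID, Shelf, Title}.
{Branch, Publisher} is in BCNF.
{BookID, Branch, MemberID, Shelf, Title}: {Shelf} determines {Branch, Shelf} here but is not a superkey — split on Shelf → Branch, giving {Branch, Shelf} and {BookID, MemberID, Shelf, Title}.
{Branch, Shelf} is in BCNF.
{BookID, MemberID, Shelf, Title} is in BCNF.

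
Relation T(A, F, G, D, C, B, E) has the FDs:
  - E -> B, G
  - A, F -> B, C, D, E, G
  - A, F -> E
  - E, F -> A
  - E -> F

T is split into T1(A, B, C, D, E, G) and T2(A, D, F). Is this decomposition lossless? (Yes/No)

The shared attributes are {A, D} and {A, D}⁺ = {A, D}.
T1 ⊄ {A, D} and T2 ⊄ {A, D}, so the split is lossy.

No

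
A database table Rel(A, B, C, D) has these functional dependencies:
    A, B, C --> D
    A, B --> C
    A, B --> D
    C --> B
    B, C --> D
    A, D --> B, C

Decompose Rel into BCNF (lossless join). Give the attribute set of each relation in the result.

{A, C}; {B, C, D}

Candidate keys of the original relation: {A, B}, {A, C}, {A, D}.
{A, B, C, D}: {C} determines {B, C, D} here but is not a superkey — split on C --> B, D, giving {B, C, D} and {A, C}.
{B, C, D} is in BCNF.
{A, C} is in BCNF.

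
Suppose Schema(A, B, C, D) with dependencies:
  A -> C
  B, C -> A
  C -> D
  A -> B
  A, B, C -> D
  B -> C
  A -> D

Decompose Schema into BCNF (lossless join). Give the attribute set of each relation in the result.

Candidate keys of the original relation: {A}, {B}.
{A, B, C, D}: {C} determines {C, D} here but is not a superkey — split on C -> D, giving {C, D} and {A, B, C}.
{C, D}: every determinant is a superkey — BCNF.
{A, B, C}: every determinant is a superkey — BCNF.

{A, B, C}; {C, D}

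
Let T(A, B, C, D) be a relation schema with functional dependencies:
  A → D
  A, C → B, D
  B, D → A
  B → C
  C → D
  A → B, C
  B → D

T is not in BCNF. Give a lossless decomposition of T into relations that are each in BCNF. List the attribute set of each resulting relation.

Candidate keys of the original relation: {A}, {B}.
In {A, B, C, D}, {C} is not a superkey ({C}⁺ restricted to this set is {C, D}), so split on C → D into {C, D} and {A, B, C}.
{C, D} is in BCNF.
{A, B, C} is in BCNF.

{A, B, C}; {C, D}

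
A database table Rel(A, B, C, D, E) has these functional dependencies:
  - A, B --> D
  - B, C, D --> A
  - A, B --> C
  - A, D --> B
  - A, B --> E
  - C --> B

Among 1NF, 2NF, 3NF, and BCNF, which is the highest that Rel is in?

3NF

Candidate keys: {A, B}, {A, C}, {A, D}, {C, D}. Prime attributes: {A, B, C, D}.
For C --> B we have {C}⁺ = {B, C}; {C} is not a superkey, so BCNF fails.
Since {B} ⊆ prime attributes and every other non-superkey FD also has a prime right side, the schema is in 3NF.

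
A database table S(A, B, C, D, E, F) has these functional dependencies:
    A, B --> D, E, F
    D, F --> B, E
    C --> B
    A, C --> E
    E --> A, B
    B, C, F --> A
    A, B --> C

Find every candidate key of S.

{A, B}, {A, C}, {C, F}, {D, F}, {E}

Closure of {E} is {A, B, C, D, E, F}, the whole schema; {E} is a candidate key.
Closure of {A, B} is {A, B, C, D, E, F}, the whole schema; {A, B} is a candidate key.
Closure of {A, C} is {A, B, C, D, E, F}, the whole schema; {A, C} is a candidate key.
Closure of {C, F} is {A, B, C, D, E, F}, the whole schema; {C, F} is a candidate key.
Closure of {D, F} is {A, B, C, D, E, F}, the whole schema; {D, F} is a candidate key.
No proper subset of any of these is a key, and no other minimal superkey exists.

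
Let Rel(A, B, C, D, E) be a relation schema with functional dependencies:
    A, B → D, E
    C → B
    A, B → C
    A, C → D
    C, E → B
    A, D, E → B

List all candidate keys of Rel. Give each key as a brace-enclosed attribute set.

{A} never appears on the right of any FD, so every key must include it.
{A, B}⁺ = {A, B, C, D, E} — all of the relation — so {A, B} is a candidate key.
{A, C}⁺ = {A, B, C, D, E} — all of the relation — so {A, C} is a candidate key.
{A, D, E}⁺ = {A, B, C, D, E} — all of the relation — so {A, D, E} is a candidate key.
Any other superkey properly contains one of these, so there are no further candidate keys.

{A, B}, {A, C}, {A, D, E}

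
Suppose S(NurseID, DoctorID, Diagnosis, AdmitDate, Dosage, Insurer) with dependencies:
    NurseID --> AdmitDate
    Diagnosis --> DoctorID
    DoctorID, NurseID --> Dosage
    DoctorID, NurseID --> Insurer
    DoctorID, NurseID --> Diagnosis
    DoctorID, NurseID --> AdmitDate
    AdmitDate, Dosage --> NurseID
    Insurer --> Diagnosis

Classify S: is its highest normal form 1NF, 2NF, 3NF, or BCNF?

3NF

Candidate keys: {AdmitDate, Diagnosis, Dosage}, {AdmitDate, DoctorID, Dosage}, {AdmitDate, Dosage, Insurer}, {Diagnosis, NurseID}, {DoctorID, NurseID}, {Insurer, NurseID}. Prime attributes: {AdmitDate, Diagnosis, DoctorID, Dosage, Insurer, NurseID}.
For NurseID --> AdmitDate we have {NurseID}⁺ = {AdmitDate, NurseID}; {NurseID} is not a superkey, so BCNF fails.
Since {AdmitDate} ⊆ prime attributes and every other non-superkey FD also has a prime right side, the schema is in 3NF.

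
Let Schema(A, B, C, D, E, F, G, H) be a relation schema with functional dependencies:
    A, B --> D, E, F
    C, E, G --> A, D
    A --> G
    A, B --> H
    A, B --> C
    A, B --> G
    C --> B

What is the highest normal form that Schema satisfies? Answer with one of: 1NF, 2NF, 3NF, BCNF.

Candidate keys: {A, B}, {A, C}, {C, E, G}. Prime attributes: {A, B, C, E, G}.
For A --> G we have {A}⁺ = {A, G}; {A} is not a superkey, so BCNF fails.
But every attribute on its right side ({G}) is prime, and the same holds for every other non-superkey FD, so 3NF still holds.

3NF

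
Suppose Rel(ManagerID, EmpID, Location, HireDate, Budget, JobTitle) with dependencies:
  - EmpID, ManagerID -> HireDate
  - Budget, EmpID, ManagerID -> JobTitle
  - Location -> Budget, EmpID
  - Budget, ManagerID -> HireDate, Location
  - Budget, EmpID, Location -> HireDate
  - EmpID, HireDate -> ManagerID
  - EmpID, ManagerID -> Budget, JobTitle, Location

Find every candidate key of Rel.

{Budget, ManagerID}, {EmpID, HireDate}, {EmpID, ManagerID}, {Location}

{Location}⁺ = {Budget, EmpID, HireDate, JobTitle, Location, ManagerID}, which is every attribute, so {Location} is a candidate key.
{Budget, ManagerID}⁺ = {Budget, EmpID, HireDate, JobTitle, Location, ManagerID}, which is every attribute, so {Budget, ManagerID} is a candidate key.
{EmpID, HireDate}⁺ = {Budget, EmpID, HireDate, JobTitle, Location, ManagerID}, which is every attribute, so {EmpID, HireDate} is a candidate key.
{EmpID, ManagerID}⁺ = {Budget, EmpID, HireDate, JobTitle, Location, ManagerID}, which is every attribute, so {EmpID, ManagerID} is a candidate key.
These are minimal and exhaustive — every other superkey contains one of them.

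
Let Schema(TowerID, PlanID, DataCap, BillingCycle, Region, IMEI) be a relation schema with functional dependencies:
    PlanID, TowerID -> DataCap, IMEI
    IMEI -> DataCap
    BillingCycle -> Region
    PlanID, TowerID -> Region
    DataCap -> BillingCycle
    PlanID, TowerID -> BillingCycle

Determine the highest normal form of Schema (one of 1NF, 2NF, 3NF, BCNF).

2NF

Candidate key: {PlanID, TowerID}. Prime attributes: {PlanID, TowerID}.
For IMEI -> DataCap we have {IMEI}⁺ = {BillingCycle, DataCap, IMEI, Region}; {IMEI} is not a superkey, so BCNF fails.
IMEI -> DataCap has non-prime {DataCap} on the right and a non-superkey on the left, so 3NF fails.
No proper subset of a key has a non-prime attribute in its closure, so there is no partial dependency; 2NF holds.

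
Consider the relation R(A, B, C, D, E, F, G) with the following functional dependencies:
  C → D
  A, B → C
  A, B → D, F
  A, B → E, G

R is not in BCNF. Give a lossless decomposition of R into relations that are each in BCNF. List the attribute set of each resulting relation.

{A, B, C, E, F, G}; {C, D}

Candidate key of the original relation: {A, B}.
In {A, B, C, D, E, F, G}, {C} is not a superkey ({C}⁺ restricted to this set is {C, D}), so split on C → D into {C, D} and {A, B, C, E, F, G}.
{C, D} is in BCNF.
{A, B, C, E, F, G} is in BCNF.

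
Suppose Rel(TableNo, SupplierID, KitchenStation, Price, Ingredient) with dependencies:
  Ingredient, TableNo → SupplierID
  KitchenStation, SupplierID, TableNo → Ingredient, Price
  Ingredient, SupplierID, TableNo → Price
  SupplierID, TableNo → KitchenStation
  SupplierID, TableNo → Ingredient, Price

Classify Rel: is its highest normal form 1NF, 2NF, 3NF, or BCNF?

Candidate keys: {Ingredient, TableNo}, {SupplierID, TableNo}. Prime attributes: {Ingredient, SupplierID, TableNo}.
The left-hand side of every FD is a superkey, so BCNF is satisfied.

BCNF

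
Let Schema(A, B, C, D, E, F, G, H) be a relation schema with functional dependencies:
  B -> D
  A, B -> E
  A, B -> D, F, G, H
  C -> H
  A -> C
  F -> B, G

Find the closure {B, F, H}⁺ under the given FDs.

{B, D, F, G, H}

Start with {B, F, H}.
B -> D applies; add {D} → now {B, D, F, H}.
F -> B, G applies; add {G} → now {B, D, F, G, H}.
No further FD applies.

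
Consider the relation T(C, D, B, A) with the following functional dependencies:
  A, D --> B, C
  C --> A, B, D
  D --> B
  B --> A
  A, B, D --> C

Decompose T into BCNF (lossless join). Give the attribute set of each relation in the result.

{A, B}; {B, C, D}

Candidate keys of the original relation: {C}, {D}.
Within {A, B, C, D}: {B}⁺ ∩ {A, B, C, D} = {A, B}, not the whole set, so B --> A violates BCNF; decompose into {A, B} and {B, C, D}.
{A, B} has no BCNF violation.
{B, C, D} has no BCNF violation.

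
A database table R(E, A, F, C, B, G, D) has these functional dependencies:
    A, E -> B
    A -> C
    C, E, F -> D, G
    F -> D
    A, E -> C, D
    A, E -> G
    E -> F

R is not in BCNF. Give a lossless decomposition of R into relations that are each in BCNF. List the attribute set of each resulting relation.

Candidate key of the original relation: {A, E}.
{A, B, C, D, E, F, G}: {A} determines {A, C} here but is not a superkey — split on A -> C, giving {A, C} and {A, B, D, E, F, G}.
{A, C} is in BCNF.
{A, B, D, E, F, G}: {F} determines {D, F} here but is not a superkey — split on F -> D, giving {D, F} and {A, B, E, F, G}.
{D, F} is in BCNF.
{A, B, E, F, G}: {E} determines {E, F} here but is not a superkey — split on E -> F, giving {E, F} and {A, B, E, G}.
{E, F} is in BCNF.
{A, B, E, G} is in BCNF.

{A, B, E, G}; {A, C}; {D, F}; {E, F}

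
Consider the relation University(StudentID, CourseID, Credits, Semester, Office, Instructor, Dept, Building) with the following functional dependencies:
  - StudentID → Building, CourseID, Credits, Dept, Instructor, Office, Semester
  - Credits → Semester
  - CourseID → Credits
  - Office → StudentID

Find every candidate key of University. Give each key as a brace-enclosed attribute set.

{Office} is a candidate key since {Office}⁺ = {Building, CourseID, Credits, Dept, Instructor, Office, Semester, StudentID} covers every attribute.
{StudentID} is a candidate key since {StudentID}⁺ = {Building, CourseID, Credits, Dept, Instructor, Office, Semester, StudentID} covers every attribute.
No proper subset of any of these is a key, and no other minimal superkey exists.

{Office}, {StudentID}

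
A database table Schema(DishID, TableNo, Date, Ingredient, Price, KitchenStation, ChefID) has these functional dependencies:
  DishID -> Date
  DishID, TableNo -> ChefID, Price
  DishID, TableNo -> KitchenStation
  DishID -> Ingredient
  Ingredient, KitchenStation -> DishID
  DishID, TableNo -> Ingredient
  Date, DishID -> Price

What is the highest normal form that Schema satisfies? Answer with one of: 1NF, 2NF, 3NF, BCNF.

Candidate keys: {DishID, TableNo}, {Ingredient, KitchenStation, TableNo}. Prime attributes: {DishID, Ingredient, KitchenStation, TableNo}.
For DishID -> Date we have {DishID}⁺ = {Date, DishID, Ingredient, Price}; {DishID} is not a superkey, so BCNF fails.
DishID -> Date has non-prime {Date} on the right and a non-superkey on the left, so 3NF fails.
The proper key subset {DishID} of {DishID, TableNo} determines non-prime {Date, Price}, so the relation is not even in 2NF.

1NF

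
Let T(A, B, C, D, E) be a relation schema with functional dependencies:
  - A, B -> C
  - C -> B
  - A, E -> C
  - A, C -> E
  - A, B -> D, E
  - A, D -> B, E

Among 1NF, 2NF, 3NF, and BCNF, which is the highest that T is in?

3NF

Candidate keys: {A, B}, {A, C}, {A, D}, {A, E}. Prime attributes: {A, B, C, D, E}.
For C -> B we have {C}⁺ = {B, C}; {C} is not a superkey, so BCNF fails.
Since {B} ⊆ prime attributes and every other non-superkey FD also has a prime right side, the schema is in 3NF.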